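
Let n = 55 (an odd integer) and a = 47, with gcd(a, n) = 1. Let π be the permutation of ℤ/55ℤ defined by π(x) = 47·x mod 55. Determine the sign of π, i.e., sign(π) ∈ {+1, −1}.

Start at x=23: 23 → 36 → 42 → 49 → 48 → 1 → 47 → … (one orbit).
6 cycles of lengths [20, 20, 5, 5, 4, 1].
sign(π) = (−1)^{n − #cycles} = (−1)^{55−6} = (−1)^49 = -1.
Zolotarev: (47|55) = -1, matching the cycle-count sign.

-1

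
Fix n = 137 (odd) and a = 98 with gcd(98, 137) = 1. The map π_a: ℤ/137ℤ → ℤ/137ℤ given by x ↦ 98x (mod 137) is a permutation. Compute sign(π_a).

+1

Orbit of 87 under x↦98x: [87, 32, 122, 37, 64, 107, 74]… (length divides ord_137(98)).
3 cycles of lengths [68, 68, 1].
sign(π) = (−1)^{n − #cycles} = (−1)^{137−3} = (−1)^134 = +1.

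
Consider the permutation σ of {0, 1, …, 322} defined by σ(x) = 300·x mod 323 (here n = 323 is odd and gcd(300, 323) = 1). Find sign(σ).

Start at x=121: 121 → 124 → 55 → 27 → 25 → 71 → 305 → … (one orbit).
The orbit structure of x ↦ 300x mod 323: 5 orbits of sizes [144, 144, 18, 16, 1].
Σ(ℓ_i−1) = 323−5 = 318; sign = (−1)^318 = +1.
Check: (300/323) = +1 by Zolotarev.

+1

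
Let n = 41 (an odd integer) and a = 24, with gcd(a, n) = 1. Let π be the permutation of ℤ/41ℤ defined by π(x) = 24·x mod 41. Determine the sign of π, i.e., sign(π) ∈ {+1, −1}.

-1

Trace 5: π^k(5) = [5, 38, 10, 35, 20, 29, 40] for k=0..6.
The orbit structure of x ↦ 24x mod 41: 2 orbits of sizes [40, 1].
n − c = 41 − 2 = 39; sign = (−1)^39 = -1.
Zolotarev: (24|41) = -1, matching the cycle-count sign.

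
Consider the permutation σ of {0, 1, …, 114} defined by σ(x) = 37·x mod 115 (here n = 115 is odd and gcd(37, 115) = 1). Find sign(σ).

Orbit of 113 under x↦37x: [113, 41, 22, 9, 103, 16, 17]… (length divides ord_115(37)).
π_37 has 5 disjoint cycles with lengths [44, 44, 22, 4, 1] on {0,…,114}.
With 5 cycles on 115 points, sign = (−1)^{115−5} = +1.

+1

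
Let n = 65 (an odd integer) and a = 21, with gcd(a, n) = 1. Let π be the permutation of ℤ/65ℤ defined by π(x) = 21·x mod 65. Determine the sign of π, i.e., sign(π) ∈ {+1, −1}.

-1

Orbit of 1 under x↦21x: [1, 21, 51, 31]… (length divides ord_65(21)).
The orbit structure of x ↦ 21x mod 65: 20 orbits of sizes [4, 4, 4, 4, 4, 4, 4, 4, 4, 4, 4, 4, 4, 4, 4, 1, 1, 1, 1, 1].
sign(π) = (−1)^{n − #cycles} = (−1)^{65−20} = (−1)^45 = -1.
Zolotarev: (21|65) = -1, matching the cycle-count sign.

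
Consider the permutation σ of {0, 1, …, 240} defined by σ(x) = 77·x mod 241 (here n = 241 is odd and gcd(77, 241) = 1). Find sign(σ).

+1

Orbit of 145 under x↦77x: [145, 79, 58, 128, 216, 3, 231]… (length divides ord_241(77)).
Decompose π into cycles: lengths [120, 120, 1] (3 cycles, including the fixed point 0).
3 cycles on 241: each ℓ→(−1)^(ℓ−1), product (−1)^238 = +1.
The Jacobi symbol (77|241) = +1 (Zolotarev) agrees.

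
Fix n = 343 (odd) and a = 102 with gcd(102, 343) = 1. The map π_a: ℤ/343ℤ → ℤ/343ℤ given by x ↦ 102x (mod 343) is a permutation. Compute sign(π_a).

+1

Trace 284: π^k(284) = [284, 156, 134, 291, 184, 246, 53] for k=0..6.
Cycle type of π: 147×2 + 21×2 + 3×2 + 1; total 7 cycles.
sign(π) = (−1)^{n − #cycles} = (−1)^{343−7} = (−1)^336 = +1.
(102|343)_J = +1 (Zolotarev's lemma cross-check).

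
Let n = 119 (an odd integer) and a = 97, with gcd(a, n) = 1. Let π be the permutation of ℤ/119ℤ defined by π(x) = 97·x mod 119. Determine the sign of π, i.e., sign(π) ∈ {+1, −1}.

+1

Trace 41: π^k(41) = [41, 50, 90, 43, 6, 106, 48] for k=0..6.
π_97 has 11 disjoint cycles with lengths [16, 16, 16, 16, 16, 16, 16, 2, 2, 2, 1] on {0,…,118}.
Σ(ℓ_i−1) = 119−11 = 108; sign = (−1)^108 = +1.
(97|119)_J = +1 (Zolotarev's lemma cross-check).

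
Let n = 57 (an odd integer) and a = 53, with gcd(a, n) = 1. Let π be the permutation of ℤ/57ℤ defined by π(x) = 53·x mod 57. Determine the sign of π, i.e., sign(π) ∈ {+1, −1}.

+1

Trace 32: π^k(32) = [32, 43, 56, 4, 41, 7, 29] for k=0..6.
Cycle type of π: 18×3 + 2 + 1; total 5 cycles.
5 cycles on 57: each ℓ→(−1)^(ℓ−1), product (−1)^52 = +1.
(53|57)_J = +1 (Zolotarev's lemma cross-check).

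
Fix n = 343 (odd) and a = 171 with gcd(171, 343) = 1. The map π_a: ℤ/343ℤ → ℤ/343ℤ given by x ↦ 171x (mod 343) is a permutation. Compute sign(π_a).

-1

Start at x=215: 215 → 64 → 311 → 16 → 335 → 4 → 341 → … (one orbit).
Decompose π into cycles: lengths [294, 42, 6, 1] (4 cycles, including the fixed point 0).
sign(π) = (−1)^{n − #cycles} = (−1)^{343−4} = (−1)^339 = -1.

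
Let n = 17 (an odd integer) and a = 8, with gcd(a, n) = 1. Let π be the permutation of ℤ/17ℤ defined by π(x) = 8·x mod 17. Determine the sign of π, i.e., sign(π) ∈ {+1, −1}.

Start at x=4: 4 → 15 → 1 → 8 → 13 → 2 → 16 → … (one orbit).
3 cycles of lengths [8, 8, 1].
sign(π) = (−1)^{n − #cycles} = (−1)^{17−3} = (−1)^14 = +1.
Check: (8/17) = +1 by Zolotarev.

+1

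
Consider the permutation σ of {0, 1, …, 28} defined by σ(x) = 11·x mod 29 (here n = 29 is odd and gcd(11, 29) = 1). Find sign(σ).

-1

Trace 23: π^k(23) = [23, 21, 28, 18, 24, 3, 4] for k=0..6.
π_11 has 2 disjoint cycles with lengths [28, 1] on {0,…,28}.
sign(π) = (−1)^{n − #cycles} = (−1)^{29−2} = (−1)^27 = -1.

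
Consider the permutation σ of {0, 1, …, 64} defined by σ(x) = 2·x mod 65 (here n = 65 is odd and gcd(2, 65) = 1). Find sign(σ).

Trace 57: π^k(57) = [57, 49, 33, 1, 2, 4, 8] for k=0..6.
7 cycles of lengths [12, 12, 12, 12, 12, 4, 1].
Σ(ℓ_i−1) = 65−7 = 58; sign = (−1)^58 = +1.

+1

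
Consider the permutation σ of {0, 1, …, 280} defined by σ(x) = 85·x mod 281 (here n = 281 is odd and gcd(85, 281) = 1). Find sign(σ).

+1

Start at x=140: 140 → 98 → 181 → 211 → 232 → 50 → 35 → … (one orbit).
Cycle lengths of π_85 on ℤ/281ℤ: [35, 35, 35, 35, 35, 35, 35, 35, 1]; 9 cycles in total.
281 − 9 = 272 transpositions; sign(π) = (−1)^272 = +1.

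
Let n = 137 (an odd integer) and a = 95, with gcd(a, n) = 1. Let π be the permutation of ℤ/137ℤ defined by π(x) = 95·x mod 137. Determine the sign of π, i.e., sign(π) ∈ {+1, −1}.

Trace 126: π^k(126) = [126, 51, 50, 92, 109, 80, 65] for k=0..6.
Decompose π into cycles: lengths [136, 1] (2 cycles, including the fixed point 0).
Σ(ℓ_i−1) = 137−2 = 135; sign = (−1)^135 = -1.

-1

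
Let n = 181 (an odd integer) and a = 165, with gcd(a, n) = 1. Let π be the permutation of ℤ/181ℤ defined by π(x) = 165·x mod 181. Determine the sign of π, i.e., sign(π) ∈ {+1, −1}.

+1

Orbit of 75 under x↦165x: [75, 67, 14, 138, 145, 33, 15]… (length divides ord_181(165)).
π_165 has 3 disjoint cycles with lengths [90, 90, 1] on {0,…,180}.
n − c = 181 − 3 = 178; sign = (−1)^178 = +1.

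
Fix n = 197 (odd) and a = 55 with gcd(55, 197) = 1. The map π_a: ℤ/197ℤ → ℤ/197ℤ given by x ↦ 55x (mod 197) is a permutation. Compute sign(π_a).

Trace 104: π^k(104) = [104, 7, 188, 96, 158, 22, 28] for k=0..6.
π_55 has 3 disjoint cycles with lengths [98, 98, 1] on {0,…,196}.
197 − 3 = 194 transpositions; sign(π) = (−1)^194 = +1.
Check: (55/197) = +1 by Zolotarev.

+1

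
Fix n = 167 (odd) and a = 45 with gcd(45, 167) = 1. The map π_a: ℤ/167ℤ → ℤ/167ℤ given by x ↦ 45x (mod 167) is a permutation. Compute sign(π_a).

-1

Trace 150: π^k(150) = [150, 70, 144, 134, 18, 142, 44] for k=0..6.
Cycle lengths of π_45 on ℤ/167ℤ: [166, 1]; 2 cycles in total.
sign(π) = (−1)^{n − #cycles} = (−1)^{167−2} = (−1)^165 = -1.
Zolotarev: (45|167) = -1, matching the cycle-count sign.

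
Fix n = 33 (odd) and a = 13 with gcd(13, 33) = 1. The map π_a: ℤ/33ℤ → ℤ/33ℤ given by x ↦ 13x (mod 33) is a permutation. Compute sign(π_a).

Orbit of 16 under x↦13x: [16, 10, 31, 7, 25, 28, 1]… (length divides ord_33(13)).
π_13 has 6 disjoint cycles with lengths [10, 10, 10, 1, 1, 1] on {0,…,32}.
33 − 6 = 27 transpositions; sign(π) = (−1)^27 = -1.
Check: (13/33) = -1 by Zolotarev.

-1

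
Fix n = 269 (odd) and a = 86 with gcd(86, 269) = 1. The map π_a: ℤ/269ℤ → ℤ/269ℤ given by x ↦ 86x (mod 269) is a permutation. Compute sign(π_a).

-1

Orbit of 64 under x↦86x: [64, 124, 173, 83, 144, 10, 53]… (length divides ord_269(86)).
Cycle type of π: 268 + 1; total 2 cycles.
269 − 2 = 267 transpositions; sign(π) = (−1)^267 = -1.
The Jacobi symbol (86|269) = -1 (Zolotarev) agrees.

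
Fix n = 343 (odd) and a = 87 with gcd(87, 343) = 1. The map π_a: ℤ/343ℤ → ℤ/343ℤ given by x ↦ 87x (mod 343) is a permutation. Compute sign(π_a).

Trace 307: π^k(307) = [307, 298, 201, 337, 164, 205, 342] for k=0..6.
Cycle type of π: 294 + 42 + 6 + 1; total 4 cycles.
n − c = 343 − 4 = 339; sign = (−1)^339 = -1.
Check: (87/343) = -1 by Zolotarev.

-1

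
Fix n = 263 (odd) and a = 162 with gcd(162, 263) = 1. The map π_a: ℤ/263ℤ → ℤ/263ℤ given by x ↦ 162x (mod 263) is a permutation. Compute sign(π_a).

+1

Trace 33: π^k(33) = [33, 86, 256, 181, 129, 121, 140] for k=0..6.
Cycle lengths of π_162 on ℤ/263ℤ: [131, 131, 1]; 3 cycles in total.
3 cycles on 263: each ℓ→(−1)^(ℓ−1), product (−1)^260 = +1.
The Jacobi symbol (162|263) = +1 (Zolotarev) agrees.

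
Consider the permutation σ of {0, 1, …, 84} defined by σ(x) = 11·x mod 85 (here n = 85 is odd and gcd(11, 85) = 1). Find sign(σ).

-1

Orbit of 21 under x↦11x: [21, 61, 76, 71, 16, 6, 66]… (length divides ord_85(11)).
π_11 has 10 disjoint cycles with lengths [16, 16, 16, 16, 16, 1, 1, 1, 1, 1] on {0,…,84}.
Σ(ℓ_i−1) = 85−10 = 75; sign = (−1)^75 = -1.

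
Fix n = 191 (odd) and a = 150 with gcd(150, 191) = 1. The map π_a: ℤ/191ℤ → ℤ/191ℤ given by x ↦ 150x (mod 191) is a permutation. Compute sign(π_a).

+1

Trace 6: π^k(6) = [6, 136, 154, 180, 69, 36, 52] for k=0..6.
11 cycles of lengths [19, 19, 19, 19, 19, 19, 19, 19, 19, 19, 1].
Σ(ℓ_i−1) = 191−11 = 180; sign = (−1)^180 = +1.
(150|191)_J = +1 (Zolotarev's lemma cross-check).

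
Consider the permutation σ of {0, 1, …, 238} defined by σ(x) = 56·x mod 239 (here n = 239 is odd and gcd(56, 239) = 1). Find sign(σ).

-1

Start at x=157: 157 → 188 → 12 → 194 → 109 → 129 → 54 → … (one orbit).
π_56 has 2 disjoint cycles with lengths [238, 1] on {0,…,238}.
239 − 2 = 237 transpositions; sign(π) = (−1)^237 = -1.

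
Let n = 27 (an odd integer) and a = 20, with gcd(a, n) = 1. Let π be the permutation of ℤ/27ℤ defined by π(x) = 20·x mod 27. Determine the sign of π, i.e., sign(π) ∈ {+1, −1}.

-1

Orbit of 7 under x↦20x: [7, 5, 19, 2, 13, 17, 16]… (length divides ord_27(20)).
4 cycles of lengths [18, 6, 2, 1].
sign(π) = (−1)^{n − #cycles} = (−1)^{27−4} = (−1)^23 = -1.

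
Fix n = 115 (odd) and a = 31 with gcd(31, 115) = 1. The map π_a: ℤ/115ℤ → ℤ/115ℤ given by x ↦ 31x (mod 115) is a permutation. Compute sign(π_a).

+1

Trace 41: π^k(41) = [41, 6, 71, 16, 36, 81, 96] for k=0..6.
Decompose π into cycles: lengths [11, 11, 11, 11, 11, 11, 11, 11, 11, 11, 1, 1, 1, 1, 1] (15 cycles, including the fixed point 0).
Σ(ℓ_i−1) = 115−15 = 100; sign = (−1)^100 = +1.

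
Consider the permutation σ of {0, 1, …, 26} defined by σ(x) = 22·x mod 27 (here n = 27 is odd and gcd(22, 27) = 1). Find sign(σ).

+1

Trace 13: π^k(13) = [13, 16, 1, 22, 25, 10, 4] for k=0..6.
π_22 has 7 disjoint cycles with lengths [9, 9, 3, 3, 1, 1, 1] on {0,…,26}.
sign(π) = (−1)^{n − #cycles} = (−1)^{27−7} = (−1)^20 = +1.
Zolotarev: (22|27) = +1, matching the cycle-count sign.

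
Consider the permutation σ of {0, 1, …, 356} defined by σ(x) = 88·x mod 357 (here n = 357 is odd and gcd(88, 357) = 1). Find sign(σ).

-1

Trace 4: π^k(4) = [4, 352, 274, 193, 205, 190, 298] for k=0..6.
Decompose π into cycles: lengths [48, 48, 48, 48, 48, 48, 16, 16, 16, 3, 3, 3, 3, 3, 3, 1, 1, 1] (18 cycles, including the fixed point 0).
357 − 18 = 339 transpositions; sign(π) = (−1)^339 = -1.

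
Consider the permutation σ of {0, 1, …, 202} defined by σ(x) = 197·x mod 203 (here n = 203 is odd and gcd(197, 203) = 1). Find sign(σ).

Start at x=197: 197 → 36 → 190 → 78 → 141 → 169 → 1 → 197 (one orbit).
The orbit structure of x ↦ 197x mod 203: 35 orbits of sizes [7, 7, 7, 7, 7, 7, 7, 7, 7, 7, 7, 7, 7, 7, 7, 7, 7, 7, 7, 7, 7, 7, 7, 7, 7, 7, 7, 7, 1, 1, 1, 1, 1, 1, 1].
n − c = 203 − 35 = 168; sign = (−1)^168 = +1.

+1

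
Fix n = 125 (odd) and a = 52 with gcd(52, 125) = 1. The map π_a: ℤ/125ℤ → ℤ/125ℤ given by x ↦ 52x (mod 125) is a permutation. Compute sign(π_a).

-1

Orbit of 31 under x↦52x: [31, 112, 74, 98, 96, 117, 84]… (length divides ord_125(52)).
Cycle lengths of π_52 on ℤ/125ℤ: [100, 20, 4, 1]; 4 cycles in total.
4 cycles on 125: each ℓ→(−1)^(ℓ−1), product (−1)^121 = -1.
The Jacobi symbol (52|125) = -1 (Zolotarev) agrees.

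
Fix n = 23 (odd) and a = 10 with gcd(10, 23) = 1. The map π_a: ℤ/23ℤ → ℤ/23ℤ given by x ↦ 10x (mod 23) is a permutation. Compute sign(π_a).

Orbit of 16 under x↦10x: [16, 22, 13, 15, 12, 5, 4]… (length divides ord_23(10)).
2 cycles of lengths [22, 1].
Σ(ℓ_i−1) = 23−2 = 21; sign = (−1)^21 = -1.
The Jacobi symbol (10|23) = -1 (Zolotarev) agrees.

-1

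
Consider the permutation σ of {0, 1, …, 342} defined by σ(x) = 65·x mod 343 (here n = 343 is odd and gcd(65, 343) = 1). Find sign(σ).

+1

Start at x=225: 225 → 219 → 172 → 204 → 226 → 284 → 281 → … (one orbit).
Cycle type of π: 147×2 + 21×2 + 3×2 + 1; total 7 cycles.
7 cycles on 343: each ℓ→(−1)^(ℓ−1), product (−1)^336 = +1.
Zolotarev: (65|343) = +1, matching the cycle-count sign.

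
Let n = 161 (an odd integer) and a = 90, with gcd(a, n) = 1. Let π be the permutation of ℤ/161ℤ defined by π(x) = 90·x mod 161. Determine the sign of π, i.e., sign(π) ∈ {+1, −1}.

Orbit of 125 under x↦90x: [125, 141, 132, 127, 160, 71, 111]… (length divides ord_161(90)).
Cycle type of π: 22×7 + 2×3 + 1; total 11 cycles.
161 − 11 = 150 transpositions; sign(π) = (−1)^150 = +1.
Check: (90/161) = +1 by Zolotarev.

+1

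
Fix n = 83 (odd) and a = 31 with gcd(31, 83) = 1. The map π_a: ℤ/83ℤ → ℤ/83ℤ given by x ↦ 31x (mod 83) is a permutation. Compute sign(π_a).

+1

Start at x=61: 61 → 65 → 23 → 49 → 25 → 28 → 38 → … (one orbit).
The orbit structure of x ↦ 31x mod 83: 3 orbits of sizes [41, 41, 1].
n − c = 83 − 3 = 80; sign = (−1)^80 = +1.
Via Zolotarev, sign(π_{31}) = (31|83) = +1.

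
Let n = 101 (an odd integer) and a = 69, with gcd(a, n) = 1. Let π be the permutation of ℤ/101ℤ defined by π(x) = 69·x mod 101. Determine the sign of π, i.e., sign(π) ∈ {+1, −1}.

Orbit of 91 under x↦69x: [91, 17, 62, 36, 60, 100, 32]… (length divides ord_101(69)).
Cycle lengths of π_69 on ℤ/101ℤ: [20, 20, 20, 20, 20, 1]; 6 cycles in total.
6 cycles on 101: each ℓ→(−1)^(ℓ−1), product (−1)^95 = -1.
The Jacobi symbol (69|101) = -1 (Zolotarev) agrees.

-1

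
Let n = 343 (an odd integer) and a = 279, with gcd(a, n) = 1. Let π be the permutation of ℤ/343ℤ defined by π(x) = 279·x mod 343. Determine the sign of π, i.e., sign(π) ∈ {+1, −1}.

-1

Start at x=190: 190 → 188 → 316 → 13 → 197 → 83 → 176 → … (one orbit).
Cycle type of π: 98×3 + 14×3 + 2×3 + 1; total 10 cycles.
With 10 cycles on 343 points, sign = (−1)^{343−10} = -1.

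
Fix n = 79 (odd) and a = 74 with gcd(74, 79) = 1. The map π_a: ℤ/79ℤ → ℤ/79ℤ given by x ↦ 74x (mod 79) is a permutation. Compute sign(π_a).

Orbit of 1 under x↦74x: [1, 74, 25, 33, 72, 35, 62]… (length divides ord_79(74)).
Cycle lengths of π_74 on ℤ/79ℤ: [78, 1]; 2 cycles in total.
2 cycles on 79: each ℓ→(−1)^(ℓ−1), product (−1)^77 = -1.

-1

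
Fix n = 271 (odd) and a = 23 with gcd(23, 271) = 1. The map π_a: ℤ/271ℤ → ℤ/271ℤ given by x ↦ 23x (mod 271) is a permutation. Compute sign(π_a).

Start at x=102: 102 → 178 → 29 → 125 → 165 → 1 → 23 → … (one orbit).
Cycle lengths of π_23 on ℤ/271ℤ: [18, 18, 18, 18, 18, 18, 18, 18, 18, 18, 18, 18, 18, 18, 18, 1]; 16 cycles in total.
sign(π) = (−1)^{n − #cycles} = (−1)^{271−16} = (−1)^255 = -1.
Zolotarev: (23|271) = -1, matching the cycle-count sign.

-1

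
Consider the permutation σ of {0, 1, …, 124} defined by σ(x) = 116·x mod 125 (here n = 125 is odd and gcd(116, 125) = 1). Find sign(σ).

Orbit of 61 under x↦116x: [61, 76, 66, 31, 96, 11, 26]… (length divides ord_125(116)).
The orbit structure of x ↦ 116x mod 125: 13 orbits of sizes [25, 25, 25, 25, 5, 5, 5, 5, 1, 1, 1, 1, 1].
With 13 cycles on 125 points, sign = (−1)^{125−13} = +1.

+1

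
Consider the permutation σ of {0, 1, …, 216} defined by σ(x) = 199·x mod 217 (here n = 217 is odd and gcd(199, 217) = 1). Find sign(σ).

+1

Orbit of 190 under x↦199x: [190, 52, 149, 139, 102, 117, 64]… (length divides ord_217(199)).
Decompose π into cycles: lengths [30, 30, 30, 30, 30, 30, 30, 6, 1] (9 cycles, including the fixed point 0).
With 9 cycles on 217 points, sign = (−1)^{217−9} = +1.
(199|217)_J = +1 (Zolotarev's lemma cross-check).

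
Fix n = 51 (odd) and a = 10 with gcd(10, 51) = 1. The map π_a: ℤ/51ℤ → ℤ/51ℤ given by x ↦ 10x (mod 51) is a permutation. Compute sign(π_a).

-1

Start at x=49: 49 → 31 → 4 → 40 → 43 → 22 → 16 → … (one orbit).
Cycle lengths of π_10 on ℤ/51ℤ: [16, 16, 16, 1, 1, 1]; 6 cycles in total.
Σ(ℓ_i−1) = 51−6 = 45; sign = (−1)^45 = -1.
Zolotarev: (10|51) = -1, matching the cycle-count sign.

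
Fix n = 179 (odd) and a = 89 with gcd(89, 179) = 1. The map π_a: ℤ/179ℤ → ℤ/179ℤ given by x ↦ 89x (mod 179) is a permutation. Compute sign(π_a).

+1

Start at x=52: 52 → 153 → 13 → 83 → 48 → 155 → 12 → … (one orbit).
Cycle lengths of π_89 on ℤ/179ℤ: [89, 89, 1]; 3 cycles in total.
Σ(ℓ_i−1) = 179−3 = 176; sign = (−1)^176 = +1.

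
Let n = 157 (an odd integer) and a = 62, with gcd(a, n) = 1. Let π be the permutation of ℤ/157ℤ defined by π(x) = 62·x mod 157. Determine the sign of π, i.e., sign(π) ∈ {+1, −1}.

Start at x=129: 129 → 148 → 70 → 101 → 139 → 140 → 45 → … (one orbit).
2 cycles of lengths [156, 1].
With 2 cycles on 157 points, sign = (−1)^{157−2} = -1.
Zolotarev: (62|157) = -1, matching the cycle-count sign.

-1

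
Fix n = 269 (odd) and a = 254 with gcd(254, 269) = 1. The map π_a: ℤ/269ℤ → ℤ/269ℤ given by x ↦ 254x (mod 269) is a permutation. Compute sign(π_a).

-1

Orbit of 251 under x↦254x: [251, 1, 254, 225, 122, 53, 12]… (length divides ord_269(254)).
Cycle lengths of π_254 on ℤ/269ℤ: [268, 1]; 2 cycles in total.
With 2 cycles on 269 points, sign = (−1)^{269−2} = -1.
Via Zolotarev, sign(π_{254}) = (254|269) = -1.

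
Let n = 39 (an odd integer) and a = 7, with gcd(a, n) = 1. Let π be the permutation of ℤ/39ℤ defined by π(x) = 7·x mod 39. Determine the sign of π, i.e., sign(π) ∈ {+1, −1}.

Start at x=25: 25 → 19 → 16 → 34 → 4 → 28 → 1 → … (one orbit).
Cycle type of π: 12×3 + 1×3; total 6 cycles.
Σ(ℓ_i−1) = 39−6 = 33; sign = (−1)^33 = -1.

-1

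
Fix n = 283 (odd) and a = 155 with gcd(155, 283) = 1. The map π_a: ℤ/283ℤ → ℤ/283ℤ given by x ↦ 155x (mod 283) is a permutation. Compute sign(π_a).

Orbit of 141 under x↦155x: [141, 64, 15, 61, 116, 151, 199]… (length divides ord_283(155)).
Cycle type of π: 47×6 + 1; total 7 cycles.
n − c = 283 − 7 = 276; sign = (−1)^276 = +1.
(155|283)_J = +1 (Zolotarev's lemma cross-check).

+1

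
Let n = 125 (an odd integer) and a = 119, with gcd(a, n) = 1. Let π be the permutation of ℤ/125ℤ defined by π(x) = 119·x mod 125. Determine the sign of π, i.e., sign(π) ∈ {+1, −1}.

+1

Orbit of 79 under x↦119x: [79, 26, 94, 61, 9, 71, 74]… (length divides ord_125(119)).
π_119 has 7 disjoint cycles with lengths [50, 50, 10, 10, 2, 2, 1] on {0,…,124}.
7 cycles on 125: each ℓ→(−1)^(ℓ−1), product (−1)^118 = +1.
Zolotarev: (119|125) = +1, matching the cycle-count sign.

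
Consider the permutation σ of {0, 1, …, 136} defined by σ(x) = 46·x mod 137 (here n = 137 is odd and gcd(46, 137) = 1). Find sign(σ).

Orbit of 127 under x↦46x: [127, 88, 75, 25, 54, 18, 6]… (length divides ord_137(46)).
Cycle lengths of π_46 on ℤ/137ℤ: [136, 1]; 2 cycles in total.
Σ(ℓ_i−1) = 137−2 = 135; sign = (−1)^135 = -1.
Via Zolotarev, sign(π_{46}) = (46|137) = -1.

-1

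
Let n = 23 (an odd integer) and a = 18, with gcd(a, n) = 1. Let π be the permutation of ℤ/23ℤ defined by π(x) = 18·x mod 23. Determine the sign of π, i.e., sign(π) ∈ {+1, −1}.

+1

Trace 3: π^k(3) = [3, 8, 6, 16, 12, 9, 1] for k=0..6.
Cycle type of π: 11×2 + 1; total 3 cycles.
n − c = 23 − 3 = 20; sign = (−1)^20 = +1.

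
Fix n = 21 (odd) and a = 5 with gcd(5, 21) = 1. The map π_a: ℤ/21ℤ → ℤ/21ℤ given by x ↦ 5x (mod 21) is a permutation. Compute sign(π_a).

Start at x=4: 4 → 20 → 16 → 17 → 1 → 5 → 4 (one orbit).
Decompose π into cycles: lengths [6, 6, 6, 2, 1] (5 cycles, including the fixed point 0).
5 cycles on 21: each ℓ→(−1)^(ℓ−1), product (−1)^16 = +1.
Check: (5/21) = +1 by Zolotarev.

+1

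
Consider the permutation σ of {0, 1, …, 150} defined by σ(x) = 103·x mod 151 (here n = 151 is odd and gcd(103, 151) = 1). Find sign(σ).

Trace 68: π^k(68) = [68, 58, 85, 148, 144, 34, 29] for k=0..6.
π_103 has 3 disjoint cycles with lengths [75, 75, 1] on {0,…,150}.
n − c = 151 − 3 = 148; sign = (−1)^148 = +1.
The Jacobi symbol (103|151) = +1 (Zolotarev) agrees.

+1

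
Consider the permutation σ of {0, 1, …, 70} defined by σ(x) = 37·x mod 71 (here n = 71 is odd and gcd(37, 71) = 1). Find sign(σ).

+1

Trace 32: π^k(32) = [32, 48, 1, 37, 20, 30, 45] for k=0..6.
Decompose π into cycles: lengths [7, 7, 7, 7, 7, 7, 7, 7, 7, 7, 1] (11 cycles, including the fixed point 0).
With 11 cycles on 71 points, sign = (−1)^{71−11} = +1.
Zolotarev: (37|71) = +1, matching the cycle-count sign.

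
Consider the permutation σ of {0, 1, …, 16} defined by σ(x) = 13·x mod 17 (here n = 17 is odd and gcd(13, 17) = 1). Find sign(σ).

+1

Trace 16: π^k(16) = [16, 4, 1, 13] for k=0..3.
Decompose π into cycles: lengths [4, 4, 4, 4, 1] (5 cycles, including the fixed point 0).
5 cycles on 17: each ℓ→(−1)^(ℓ−1), product (−1)^12 = +1.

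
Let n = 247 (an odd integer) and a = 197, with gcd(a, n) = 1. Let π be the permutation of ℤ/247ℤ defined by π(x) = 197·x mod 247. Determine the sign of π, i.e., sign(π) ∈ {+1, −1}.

Orbit of 96 under x↦197x: [96, 140, 163, 1, 197, 30, 229]… (length divides ord_247(197)).
Cycle type of π: 12×19 + 3×6 + 1; total 26 cycles.
247 − 26 = 221 transpositions; sign(π) = (−1)^221 = -1.
(197|247)_J = -1 (Zolotarev's lemma cross-check).

-1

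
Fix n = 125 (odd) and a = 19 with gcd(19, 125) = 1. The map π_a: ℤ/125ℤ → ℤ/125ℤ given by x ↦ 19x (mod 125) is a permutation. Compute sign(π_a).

+1

Trace 94: π^k(94) = [94, 36, 59, 121, 49, 56, 64] for k=0..6.
Decompose π into cycles: lengths [50, 50, 10, 10, 2, 2, 1] (7 cycles, including the fixed point 0).
With 7 cycles on 125 points, sign = (−1)^{125−7} = +1.
The Jacobi symbol (19|125) = +1 (Zolotarev) agrees.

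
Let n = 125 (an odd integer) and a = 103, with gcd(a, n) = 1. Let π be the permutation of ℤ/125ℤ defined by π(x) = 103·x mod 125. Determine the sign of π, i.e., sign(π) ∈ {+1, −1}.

Orbit of 43 under x↦103x: [43, 54, 62, 11, 8, 74, 122]… (length divides ord_125(103)).
Decompose π into cycles: lengths [100, 20, 4, 1] (4 cycles, including the fixed point 0).
Σ(ℓ_i−1) = 125−4 = 121; sign = (−1)^121 = -1.

-1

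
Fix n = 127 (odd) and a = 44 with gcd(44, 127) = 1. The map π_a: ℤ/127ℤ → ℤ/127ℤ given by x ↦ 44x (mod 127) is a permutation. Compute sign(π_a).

+1

Orbit of 1 under x↦44x: [1, 44, 31, 94, 72, 120, 73]… (length divides ord_127(44)).
The orbit structure of x ↦ 44x mod 127: 3 orbits of sizes [63, 63, 1].
n − c = 127 − 3 = 124; sign = (−1)^124 = +1.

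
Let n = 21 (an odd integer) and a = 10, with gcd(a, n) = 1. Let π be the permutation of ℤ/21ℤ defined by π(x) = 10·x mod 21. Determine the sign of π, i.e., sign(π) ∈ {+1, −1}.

Trace 19: π^k(19) = [19, 1, 10, 16, 13, 4] for k=0..5.
6 cycles of lengths [6, 6, 6, 1, 1, 1].
n − c = 21 − 6 = 15; sign = (−1)^15 = -1.

-1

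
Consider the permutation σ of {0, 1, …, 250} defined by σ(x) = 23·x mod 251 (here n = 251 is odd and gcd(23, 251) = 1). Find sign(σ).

Trace 214: π^k(214) = [214, 153, 5, 115, 135, 93, 131] for k=0..6.
The orbit structure of x ↦ 23x mod 251: 3 orbits of sizes [125, 125, 1].
With 3 cycles on 251 points, sign = (−1)^{251−3} = +1.

+1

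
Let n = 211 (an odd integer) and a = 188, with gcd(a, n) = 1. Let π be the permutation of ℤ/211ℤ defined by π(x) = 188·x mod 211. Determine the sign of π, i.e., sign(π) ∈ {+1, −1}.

Start at x=71: 71 → 55 → 1 → 188 → 107 → 71 (one orbit).
π_188 has 43 disjoint cycles with lengths [5, 5, 5, 5, 5, 5, 5, 5, 5, 5, 5, 5, 5, 5, 5, 5, 5, 5, 5, 5, 5, 5, 5, 5, 5, 5, 5, 5, 5, 5, 5, 5, 5, 5, 5, 5, 5, 5, 5, 5, 5, 5, 1] on {0,…,210}.
sign(π) = (−1)^{n − #cycles} = (−1)^{211−43} = (−1)^168 = +1.
The Jacobi symbol (188|211) = +1 (Zolotarev) agrees.

+1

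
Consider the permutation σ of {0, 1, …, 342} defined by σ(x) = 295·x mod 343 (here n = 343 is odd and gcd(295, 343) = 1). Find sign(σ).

Orbit of 148 under x↦295x: [148, 99, 50, 1, 295, 246, 197]… (length divides ord_343(295)).
π_295 has 91 disjoint cycles with lengths [7, 7, 7, 7, 7, 7, 7, 7, 7, 7, 7, 7, 7, 7, 7, 7, 7, 7, 7, 7, 7, 7, 7, 7, 7, 7, 7, 7, 7, 7, 7, 7, 7, 7, 7, 7, 7, 7, 7, 7, 7, 7, 1, 1, 1, 1, 1, 1, 1, 1, 1, 1, 1, 1, 1, 1, 1, 1, 1, 1, 1, 1, 1, 1, 1, 1, 1, 1, 1, 1, 1, 1, 1, 1, 1, 1, 1, 1, 1, 1, 1, 1, 1, 1, 1, 1, 1, 1, 1, 1, 1] on {0,…,342}.
343 − 91 = 252 transpositions; sign(π) = (−1)^252 = +1.
The Jacobi symbol (295|343) = +1 (Zolotarev) agrees.

+1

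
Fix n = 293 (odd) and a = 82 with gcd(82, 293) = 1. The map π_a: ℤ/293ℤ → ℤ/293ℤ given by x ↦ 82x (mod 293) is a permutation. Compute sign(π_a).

+1

Orbit of 284 under x↦82x: [284, 141, 135, 229, 26, 81, 196]… (length divides ord_293(82)).
5 cycles of lengths [73, 73, 73, 73, 1].
293 − 5 = 288 transpositions; sign(π) = (−1)^288 = +1.
(82|293)_J = +1 (Zolotarev's lemma cross-check).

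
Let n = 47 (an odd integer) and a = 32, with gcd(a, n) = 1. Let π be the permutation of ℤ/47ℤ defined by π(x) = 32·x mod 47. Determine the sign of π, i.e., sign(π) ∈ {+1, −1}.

+1

Trace 21: π^k(21) = [21, 14, 25, 1, 32, 37, 9] for k=0..6.
The orbit structure of x ↦ 32x mod 47: 3 orbits of sizes [23, 23, 1].
sign(π) = (−1)^{n − #cycles} = (−1)^{47−3} = (−1)^44 = +1.
The Jacobi symbol (32|47) = +1 (Zolotarev) agrees.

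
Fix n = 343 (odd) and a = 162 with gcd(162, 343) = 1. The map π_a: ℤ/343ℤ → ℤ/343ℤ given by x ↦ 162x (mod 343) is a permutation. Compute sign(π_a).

Orbit of 246 under x↦162x: [246, 64, 78, 288, 8, 267, 36]… (length divides ord_343(162)).
19 cycles of lengths [49, 49, 49, 49, 49, 49, 7, 7, 7, 7, 7, 7, 1, 1, 1, 1, 1, 1, 1].
Σ(ℓ_i−1) = 343−19 = 324; sign = (−1)^324 = +1.

+1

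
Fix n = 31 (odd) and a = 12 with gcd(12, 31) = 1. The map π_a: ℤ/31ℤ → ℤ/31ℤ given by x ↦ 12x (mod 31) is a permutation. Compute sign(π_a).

-1

Orbit of 1 under x↦12x: [1, 12, 20, 23, 28, 26, 2]… (length divides ord_31(12)).
Decompose π into cycles: lengths [30, 1] (2 cycles, including the fixed point 0).
2 cycles on 31: each ℓ→(−1)^(ℓ−1), product (−1)^29 = -1.
The Jacobi symbol (12|31) = -1 (Zolotarev) agrees.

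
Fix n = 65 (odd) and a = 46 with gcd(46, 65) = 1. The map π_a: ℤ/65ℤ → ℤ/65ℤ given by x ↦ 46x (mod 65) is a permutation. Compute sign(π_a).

-1

Orbit of 51 under x↦46x: [51, 6, 16, 21, 56, 41, 1]… (length divides ord_65(46)).
10 cycles of lengths [12, 12, 12, 12, 12, 1, 1, 1, 1, 1].
65 − 10 = 55 transpositions; sign(π) = (−1)^55 = -1.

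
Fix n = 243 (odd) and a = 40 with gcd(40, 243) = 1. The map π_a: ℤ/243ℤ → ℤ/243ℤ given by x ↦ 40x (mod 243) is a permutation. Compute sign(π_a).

+1

Start at x=154: 154 → 85 → 241 → 163 → 202 → 61 → 10 → … (one orbit).
Cycle lengths of π_40 on ℤ/243ℤ: [81, 81, 27, 27, 9, 9, 3, 3, 1, 1, 1]; 11 cycles in total.
11 cycles on 243: each ℓ→(−1)^(ℓ−1), product (−1)^232 = +1.
Check: (40/243) = +1 by Zolotarev.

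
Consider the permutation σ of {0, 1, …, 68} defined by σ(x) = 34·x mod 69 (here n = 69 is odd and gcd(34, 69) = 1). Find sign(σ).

-1

Trace 37: π^k(37) = [37, 16, 61, 4, 67, 1, 34] for k=0..6.
Cycle lengths of π_34 on ℤ/69ℤ: [22, 22, 22, 1, 1, 1]; 6 cycles in total.
sign(π) = (−1)^{n − #cycles} = (−1)^{69−6} = (−1)^63 = -1.
(34|69)_J = -1 (Zolotarev's lemma cross-check).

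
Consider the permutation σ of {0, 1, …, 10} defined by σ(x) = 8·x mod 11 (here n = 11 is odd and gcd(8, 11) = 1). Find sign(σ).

Trace 8: π^k(8) = [8, 9, 6, 4, 10, 3, 2] for k=0..6.
Decompose π into cycles: lengths [10, 1] (2 cycles, including the fixed point 0).
11 − 2 = 9 transpositions; sign(π) = (−1)^9 = -1.
Zolotarev: (8|11) = -1, matching the cycle-count sign.

-1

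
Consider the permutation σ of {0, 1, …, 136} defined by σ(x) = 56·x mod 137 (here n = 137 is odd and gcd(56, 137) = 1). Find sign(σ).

Orbit of 60 under x↦56x: [60, 72, 59, 16, 74, 34, 123]… (length divides ord_137(56)).
Decompose π into cycles: lengths [17, 17, 17, 17, 17, 17, 17, 17, 1] (9 cycles, including the fixed point 0).
137 − 9 = 128 transpositions; sign(π) = (−1)^128 = +1.
Zolotarev: (56|137) = +1, matching the cycle-count sign.

+1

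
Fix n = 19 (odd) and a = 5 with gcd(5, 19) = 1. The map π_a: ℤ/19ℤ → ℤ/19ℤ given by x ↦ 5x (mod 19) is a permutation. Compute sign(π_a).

Trace 1: π^k(1) = [1, 5, 6, 11, 17, 9, 7] for k=0..6.
π_5 has 3 disjoint cycles with lengths [9, 9, 1] on {0,…,18}.
3 cycles on 19: each ℓ→(−1)^(ℓ−1), product (−1)^16 = +1.

+1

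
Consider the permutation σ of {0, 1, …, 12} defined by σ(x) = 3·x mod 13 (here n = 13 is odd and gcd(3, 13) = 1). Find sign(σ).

Trace 1: π^k(1) = [1, 3, 9] for k=0..2.
Decompose π into cycles: lengths [3, 3, 3, 3, 1] (5 cycles, including the fixed point 0).
5 cycles on 13: each ℓ→(−1)^(ℓ−1), product (−1)^8 = +1.

+1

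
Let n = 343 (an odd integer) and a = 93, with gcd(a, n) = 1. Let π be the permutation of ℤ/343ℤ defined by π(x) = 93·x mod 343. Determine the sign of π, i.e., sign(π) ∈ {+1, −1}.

+1

Start at x=281: 281 → 65 → 214 → 8 → 58 → 249 → 176 → … (one orbit).
π_93 has 7 disjoint cycles with lengths [147, 147, 21, 21, 3, 3, 1] on {0,…,342}.
sign(π) = (−1)^{n − #cycles} = (−1)^{343−7} = (−1)^336 = +1.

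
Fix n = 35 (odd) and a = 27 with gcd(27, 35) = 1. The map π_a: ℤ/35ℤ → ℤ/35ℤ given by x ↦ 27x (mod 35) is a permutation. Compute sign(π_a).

Orbit of 27 under x↦27x: [27, 29, 13, 1]… (length divides ord_35(27)).
Cycle lengths of π_27 on ℤ/35ℤ: [4, 4, 4, 4, 4, 4, 4, 2, 2, 2, 1]; 11 cycles in total.
11 cycles on 35: each ℓ→(−1)^(ℓ−1), product (−1)^24 = +1.

+1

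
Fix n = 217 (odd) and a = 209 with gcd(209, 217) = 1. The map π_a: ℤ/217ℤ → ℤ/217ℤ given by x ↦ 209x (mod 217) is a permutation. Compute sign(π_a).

+1

Orbit of 139 under x↦209x: [139, 190, 216, 8, 153, 78, 27]… (length divides ord_217(209)).
Decompose π into cycles: lengths [10, 10, 10, 10, 10, 10, 10, 10, 10, 10, 10, 10, 10, 10, 10, 10, 10, 10, 10, 10, 10, 2, 2, 2, 1] (25 cycles, including the fixed point 0).
217 − 25 = 192 transpositions; sign(π) = (−1)^192 = +1.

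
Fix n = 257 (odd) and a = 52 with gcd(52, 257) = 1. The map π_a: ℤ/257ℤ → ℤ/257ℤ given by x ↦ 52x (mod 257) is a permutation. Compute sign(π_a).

Orbit of 239 under x↦52x: [239, 92, 158, 249, 98, 213, 25]… (length divides ord_257(52)).
Decompose π into cycles: lengths [128, 128, 1] (3 cycles, including the fixed point 0).
Σ(ℓ_i−1) = 257−3 = 254; sign = (−1)^254 = +1.
The Jacobi symbol (52|257) = +1 (Zolotarev) agrees.

+1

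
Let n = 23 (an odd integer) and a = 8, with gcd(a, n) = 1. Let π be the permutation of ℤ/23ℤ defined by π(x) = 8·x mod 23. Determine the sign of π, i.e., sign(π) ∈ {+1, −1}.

Start at x=3: 3 → 1 → 8 → 18 → 6 → 2 → 16 → … (one orbit).
The orbit structure of x ↦ 8x mod 23: 3 orbits of sizes [11, 11, 1].
n − c = 23 − 3 = 20; sign = (−1)^20 = +1.

+1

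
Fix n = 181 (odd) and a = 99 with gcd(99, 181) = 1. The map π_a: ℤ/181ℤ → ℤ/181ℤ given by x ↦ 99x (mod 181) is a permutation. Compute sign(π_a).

Trace 36: π^k(36) = [36, 125, 67, 117, 180, 82, 154] for k=0..6.
Decompose π into cycles: lengths [30, 30, 30, 30, 30, 30, 1] (7 cycles, including the fixed point 0).
sign(π) = (−1)^{n − #cycles} = (−1)^{181−7} = (−1)^174 = +1.
(99|181)_J = +1 (Zolotarev's lemma cross-check).

+1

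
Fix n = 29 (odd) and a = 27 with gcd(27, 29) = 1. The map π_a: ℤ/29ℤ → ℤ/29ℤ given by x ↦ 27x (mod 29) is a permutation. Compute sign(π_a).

Orbit of 22 under x↦27x: [22, 14, 1, 27, 4, 21, 16]… (length divides ord_29(27)).
2 cycles of lengths [28, 1].
With 2 cycles on 29 points, sign = (−1)^{29−2} = -1.
Check: (27/29) = -1 by Zolotarev.

-1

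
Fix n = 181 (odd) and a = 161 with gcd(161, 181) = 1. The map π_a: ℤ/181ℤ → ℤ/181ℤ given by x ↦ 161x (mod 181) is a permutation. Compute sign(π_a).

Orbit of 135 under x↦161x: [135, 15, 62, 27, 3, 121, 114]… (length divides ord_181(161)).
π_161 has 5 disjoint cycles with lengths [45, 45, 45, 45, 1] on {0,…,180}.
181 − 5 = 176 transpositions; sign(π) = (−1)^176 = +1.
Zolotarev: (161|181) = +1, matching the cycle-count sign.

+1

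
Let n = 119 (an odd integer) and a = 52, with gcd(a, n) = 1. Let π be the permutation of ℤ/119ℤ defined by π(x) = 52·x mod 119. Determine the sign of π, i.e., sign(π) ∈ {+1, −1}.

Start at x=103: 103 → 1 → 52 → 86 → 69 → 18 → 103 (one orbit).
π_52 has 34 disjoint cycles with lengths [6, 6, 6, 6, 6, 6, 6, 6, 6, 6, 6, 6, 6, 6, 6, 6, 6, 1, 1, 1, 1, 1, 1, 1, 1, 1, 1, 1, 1, 1, 1, 1, 1, 1] on {0,…,118}.
With 34 cycles on 119 points, sign = (−1)^{119−34} = -1.
Via Zolotarev, sign(π_{52}) = (52|119) = -1.

-1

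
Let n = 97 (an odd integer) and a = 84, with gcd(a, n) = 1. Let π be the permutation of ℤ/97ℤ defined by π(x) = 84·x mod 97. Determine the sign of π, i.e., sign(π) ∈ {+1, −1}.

-1

Start at x=45: 45 → 94 → 39 → 75 → 92 → 65 → 28 → … (one orbit).
The orbit structure of x ↦ 84x mod 97: 2 orbits of sizes [96, 1].
n − c = 97 − 2 = 95; sign = (−1)^95 = -1.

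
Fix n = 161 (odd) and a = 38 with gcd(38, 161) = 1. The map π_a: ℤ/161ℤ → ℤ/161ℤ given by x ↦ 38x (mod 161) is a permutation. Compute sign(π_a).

+1

Start at x=66: 66 → 93 → 153 → 18 → 40 → 71 → 122 → … (one orbit).
Cycle type of π: 66×2 + 22 + 6 + 1; total 5 cycles.
5 cycles on 161: each ℓ→(−1)^(ℓ−1), product (−1)^156 = +1.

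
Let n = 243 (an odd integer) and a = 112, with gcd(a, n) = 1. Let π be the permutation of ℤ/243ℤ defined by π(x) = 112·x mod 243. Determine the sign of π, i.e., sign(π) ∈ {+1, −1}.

Orbit of 13 under x↦112x: [13, 241, 19, 184, 196, 82, 193]… (length divides ord_243(112)).
π_112 has 11 disjoint cycles with lengths [81, 81, 27, 27, 9, 9, 3, 3, 1, 1, 1] on {0,…,242}.
243 − 11 = 232 transpositions; sign(π) = (−1)^232 = +1.

+1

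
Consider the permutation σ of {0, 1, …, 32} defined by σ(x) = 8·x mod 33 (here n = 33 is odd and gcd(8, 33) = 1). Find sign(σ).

+1

Trace 16: π^k(16) = [16, 29, 1, 8, 31, 17, 4] for k=0..6.
Decompose π into cycles: lengths [10, 10, 10, 2, 1] (5 cycles, including the fixed point 0).
33 − 5 = 28 transpositions; sign(π) = (−1)^28 = +1.
(8|33)_J = +1 (Zolotarev's lemma cross-check).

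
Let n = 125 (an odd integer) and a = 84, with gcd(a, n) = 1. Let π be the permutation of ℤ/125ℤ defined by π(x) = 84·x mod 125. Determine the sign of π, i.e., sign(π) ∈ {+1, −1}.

Orbit of 51 under x↦84x: [51, 34, 106, 29, 61, 124, 41]… (length divides ord_125(84)).
Decompose π into cycles: lengths [50, 50, 10, 10, 2, 2, 1] (7 cycles, including the fixed point 0).
sign(π) = (−1)^{n − #cycles} = (−1)^{125−7} = (−1)^118 = +1.
(84|125)_J = +1 (Zolotarev's lemma cross-check).

+1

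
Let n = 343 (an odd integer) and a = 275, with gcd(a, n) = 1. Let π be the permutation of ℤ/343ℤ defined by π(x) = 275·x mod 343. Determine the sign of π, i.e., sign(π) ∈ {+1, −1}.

+1

Start at x=99: 99 → 128 → 214 → 197 → 324 → 263 → 295 → … (one orbit).
π_275 has 31 disjoint cycles with lengths [21, 21, 21, 21, 21, 21, 21, 21, 21, 21, 21, 21, 21, 21, 3, 3, 3, 3, 3, 3, 3, 3, 3, 3, 3, 3, 3, 3, 3, 3, 1] on {0,…,342}.
sign(π) = (−1)^{n − #cycles} = (−1)^{343−31} = (−1)^312 = +1.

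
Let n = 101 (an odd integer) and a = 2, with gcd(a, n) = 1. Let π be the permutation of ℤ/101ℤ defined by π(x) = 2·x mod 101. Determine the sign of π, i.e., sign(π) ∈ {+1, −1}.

-1

Start at x=77: 77 → 53 → 5 → 10 → 20 → 40 → 80 → … (one orbit).
Decompose π into cycles: lengths [100, 1] (2 cycles, including the fixed point 0).
Σ(ℓ_i−1) = 101−2 = 99; sign = (−1)^99 = -1.
The Jacobi symbol (2|101) = -1 (Zolotarev) agrees.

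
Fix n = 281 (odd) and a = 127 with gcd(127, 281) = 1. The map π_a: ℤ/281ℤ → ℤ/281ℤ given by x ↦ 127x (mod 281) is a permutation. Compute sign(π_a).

-1

Trace 171: π^k(171) = [171, 80, 44, 249, 151, 69, 52] for k=0..6.
Decompose π into cycles: lengths [280, 1] (2 cycles, including the fixed point 0).
With 2 cycles on 281 points, sign = (−1)^{281−2} = -1.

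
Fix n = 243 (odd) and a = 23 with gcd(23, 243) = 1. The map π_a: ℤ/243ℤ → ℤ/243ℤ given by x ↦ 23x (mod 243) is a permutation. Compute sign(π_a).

-1

Orbit of 191 under x↦23x: [191, 19, 194, 88, 80, 139, 38]… (length divides ord_243(23)).
6 cycles of lengths [162, 54, 18, 6, 2, 1].
sign(π) = (−1)^{n − #cycles} = (−1)^{243−6} = (−1)^237 = -1.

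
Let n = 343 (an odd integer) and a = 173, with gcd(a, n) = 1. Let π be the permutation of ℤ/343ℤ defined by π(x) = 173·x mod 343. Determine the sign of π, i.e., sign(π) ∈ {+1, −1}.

Trace 62: π^k(62) = [62, 93, 311, 295, 271, 235, 181] for k=0..6.
4 cycles of lengths [294, 42, 6, 1].
4 cycles on 343: each ℓ→(−1)^(ℓ−1), product (−1)^339 = -1.

-1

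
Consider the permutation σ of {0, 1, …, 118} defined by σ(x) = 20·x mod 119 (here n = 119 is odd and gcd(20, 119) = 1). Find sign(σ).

Start at x=62: 62 → 50 → 48 → 8 → 41 → 106 → 97 → … (one orbit).
Cycle type of π: 16×7 + 2×3 + 1; total 11 cycles.
11 cycles on 119: each ℓ→(−1)^(ℓ−1), product (−1)^108 = +1.
The Jacobi symbol (20|119) = +1 (Zolotarev) agrees.

+1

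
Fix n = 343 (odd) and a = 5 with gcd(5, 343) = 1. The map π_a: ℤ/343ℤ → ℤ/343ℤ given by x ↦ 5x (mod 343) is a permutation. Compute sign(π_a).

Trace 152: π^k(152) = [152, 74, 27, 135, 332, 288, 68] for k=0..6.
4 cycles of lengths [294, 42, 6, 1].
sign(π) = (−1)^{n − #cycles} = (−1)^{343−4} = (−1)^339 = -1.
(5|343)_J = -1 (Zolotarev's lemma cross-check).

-1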